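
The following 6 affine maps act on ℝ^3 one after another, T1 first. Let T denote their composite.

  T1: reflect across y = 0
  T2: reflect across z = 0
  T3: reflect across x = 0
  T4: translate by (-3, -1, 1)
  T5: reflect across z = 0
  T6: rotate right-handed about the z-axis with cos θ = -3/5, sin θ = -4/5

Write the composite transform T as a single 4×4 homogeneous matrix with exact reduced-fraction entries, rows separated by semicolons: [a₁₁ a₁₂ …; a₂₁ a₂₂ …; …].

T = [3/5 -4/5 0 1; 4/5 3/5 0 3; 0 0 1 -1; 0 0 0 1]

T1 = [1 0 0 0; 0 -1 0 0; 0 0 1 0; 0 0 0 1]
T2·T1 = [1 0 0 0; 0 -1 0 0; 0 0 -1 0; 0 0 0 1]
T3·…·T1 = [-1 0 0 0; 0 -1 0 0; 0 0 -1 0; 0 0 0 1]
T4·…·T1 = [-1 0 0 -3; 0 -1 0 -1; 0 0 -1 1; 0 0 0 1]
T5·…·T1 = [-1 0 0 -3; 0 -1 0 -1; 0 0 1 -1; 0 0 0 1]
T6·…·T1 = [3/5 -4/5 0 1; 4/5 3/5 0 3; 0 0 1 -1; 0 0 0 1]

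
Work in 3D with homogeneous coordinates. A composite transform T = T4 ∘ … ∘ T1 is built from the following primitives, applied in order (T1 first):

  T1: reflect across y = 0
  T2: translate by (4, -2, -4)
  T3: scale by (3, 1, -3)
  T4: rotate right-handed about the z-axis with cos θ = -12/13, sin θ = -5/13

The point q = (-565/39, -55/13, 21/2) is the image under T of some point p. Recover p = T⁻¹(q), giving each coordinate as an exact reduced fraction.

T1 = [1 0 0 0; 0 -1 0 0; 0 0 1 0; 0 0 0 1]
T2·T1 = [1 0 0 4; 0 -1 0 -2; 0 0 1 -4; 0 0 0 1]
T3·…·T1 = [3 0 0 12; 0 -1 0 -2; 0 0 -3 12; 0 0 0 1]
T4·…·T1 = [-36/13 -5/13 0 -154/13; -15/13 12/13 0 -36/13; 0 0 -3 12; 0 0 0 1]
det M = 9; M⁻¹ = [-4/13 -5/39 0 -4; -5/13 12/13 0 -2; 0 0 -1/3 4; 0 0 0 1]
M⁻¹ · (-565/39, -55/13, 21/2)ᵀ = (1, -1/3, 1/2)ᵀ

p = (1, -1/3, 1/2)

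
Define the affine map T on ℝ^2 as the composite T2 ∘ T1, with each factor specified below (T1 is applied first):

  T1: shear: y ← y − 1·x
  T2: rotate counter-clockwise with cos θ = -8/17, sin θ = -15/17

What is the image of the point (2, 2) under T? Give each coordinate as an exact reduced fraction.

T1 shear: y ← y − 1·x: (2, 2) → (2, 0)
T2 rotate counter-clockwise with cos θ = -8/17, sin θ = -15/17: (2, 0) → (-16/17, -30/17)

T(p) = (-16/17, -30/17)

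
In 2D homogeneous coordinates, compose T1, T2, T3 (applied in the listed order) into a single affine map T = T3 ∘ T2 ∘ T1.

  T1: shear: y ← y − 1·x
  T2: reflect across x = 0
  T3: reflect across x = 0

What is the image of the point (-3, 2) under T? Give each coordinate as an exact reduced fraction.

T1 shear: y ← y − 1·x: (-3, 2) → (-3, 5)
T2 reflect across x = 0: (-3, 5) → (3, 5)
T3 reflect across x = 0: (3, 5) → (-3, 5)

T(p) = (-3, 5)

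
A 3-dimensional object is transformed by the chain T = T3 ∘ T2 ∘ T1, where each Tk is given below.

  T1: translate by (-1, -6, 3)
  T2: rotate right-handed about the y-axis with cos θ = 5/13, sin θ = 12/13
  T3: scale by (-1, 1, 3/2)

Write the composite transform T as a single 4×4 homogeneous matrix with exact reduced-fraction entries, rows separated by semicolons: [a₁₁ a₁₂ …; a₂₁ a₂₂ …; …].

T1 = [1 0 0 -1; 0 1 0 -6; 0 0 1 3; 0 0 0 1]
T2·T1 = [5/13 0 12/13 31/13; 0 1 0 -6; -12/13 0 5/13 27/13; 0 0 0 1]
T3·…·T1 = [-5/13 0 -12/13 -31/13; 0 1 0 -6; -18/13 0 15/26 81/26; 0 0 0 1]

T = [-5/13 0 -12/13 -31/13; 0 1 0 -6; -18/13 0 15/26 81/26; 0 0 0 1]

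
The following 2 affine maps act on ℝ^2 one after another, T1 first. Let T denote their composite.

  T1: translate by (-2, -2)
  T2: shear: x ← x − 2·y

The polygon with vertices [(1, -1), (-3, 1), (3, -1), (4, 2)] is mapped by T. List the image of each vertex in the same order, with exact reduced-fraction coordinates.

T1 translate by (-2, -2): (1, -1) → (-1, -3); (-3, 1) → (-5, -1); (3, -1) → (1, -3); (4, 2) → (2, 0)
T2 shear: x ← x − 2·y: (-1, -3) → (5, -3); (-5, -1) → (-3, -1); (1, -3) → (7, -3); (2, 0) → (2, 0)

image vertices: (5, -3), (-3, -1), (7, -3), (2, 0)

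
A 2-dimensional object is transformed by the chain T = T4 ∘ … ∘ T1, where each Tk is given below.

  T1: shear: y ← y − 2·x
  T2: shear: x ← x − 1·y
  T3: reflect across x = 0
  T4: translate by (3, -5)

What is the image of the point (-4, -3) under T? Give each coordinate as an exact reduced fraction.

T(p) = (12, 0)

T1 shear: y ← y − 2·x: (-4, -3) → (-4, 5)
T2 shear: x ← x − 1·y: (-4, 5) → (-9, 5)
T3 reflect across x = 0: (-9, 5) → (9, 5)
T4 translate by (3, -5): (9, 5) → (12, 0)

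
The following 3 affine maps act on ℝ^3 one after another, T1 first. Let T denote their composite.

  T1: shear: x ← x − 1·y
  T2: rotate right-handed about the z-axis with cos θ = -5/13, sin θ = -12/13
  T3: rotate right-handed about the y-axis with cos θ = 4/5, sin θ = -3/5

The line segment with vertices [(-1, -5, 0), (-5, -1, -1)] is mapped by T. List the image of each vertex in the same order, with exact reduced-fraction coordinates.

image vertices: (-64/13, -23/13, -48/13), (71/65, 53/13, -28/65)

T1 shear: x ← x − 1·y: (-1, -5, 0) → (4, -5, 0); (-5, -1, -1) → (-4, -1, -1)
T2 rotate right-handed about the z-axis with cos θ = -5/13, sin θ = -12/13: (4, -5, 0) → (-80/13, -23/13, 0); (-4, -1, -1) → (8/13, 53/13, -1)
T3 rotate right-handed about the y-axis with cos θ = 4/5, sin θ = -3/5: (-80/13, -23/13, 0) → (-64/13, -23/13, -48/13); (8/13, 53/13, -1) → (71/65, 53/13, -28/65)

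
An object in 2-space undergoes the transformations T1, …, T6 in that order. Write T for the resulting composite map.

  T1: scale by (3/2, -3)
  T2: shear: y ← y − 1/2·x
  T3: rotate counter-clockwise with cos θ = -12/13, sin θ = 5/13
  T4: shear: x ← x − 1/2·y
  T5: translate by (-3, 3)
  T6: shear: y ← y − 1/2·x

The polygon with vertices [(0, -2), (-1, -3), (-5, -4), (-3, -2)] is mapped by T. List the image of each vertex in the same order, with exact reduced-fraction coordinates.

T1 scale by (3/2, -3): (0, -2) → (0, 6); (-1, -3) → (-3/2, 9); (-5, -4) → (-15/2, 12); (-3, -2) → (-9/2, 6)
T2 shear: y ← y − 1/2·x: (0, 6) → (0, 6); (-3/2, 9) → (-3/2, 39/4); (-15/2, 12) → (-15/2, 63/4); (-9/2, 6) → (-9/2, 33/4)
T3 rotate counter-clockwise with cos θ = -12/13, sin θ = 5/13: (0, 6) → (-30/13, -72/13); (-3/2, 39/4) → (-123/52, -249/26); (-15/2, 63/4) → (45/52, -453/26); (-9/2, 33/4) → (51/52, -243/26)
T4 shear: x ← x − 1/2·y: (-30/13, -72/13) → (6/13, -72/13); (-123/52, -249/26) → (63/26, -249/26); (45/52, -453/26) → (249/26, -453/26); (51/52, -243/26) → (147/26, -243/26)
T5 translate by (-3, 3): (6/13, -72/13) → (-33/13, -33/13); (63/26, -249/26) → (-15/26, -171/26); (249/26, -453/26) → (171/26, -375/26); (147/26, -243/26) → (69/26, -165/26)
T6 shear: y ← y − 1/2·x: (-33/13, -33/13) → (-33/13, -33/26); (-15/26, -171/26) → (-15/26, -327/52); (171/26, -375/26) → (171/26, -921/52); (69/26, -165/26) → (69/26, -399/52)

image vertices: (-33/13, -33/26), (-15/26, -327/52), (171/26, -921/52), (69/26, -399/52)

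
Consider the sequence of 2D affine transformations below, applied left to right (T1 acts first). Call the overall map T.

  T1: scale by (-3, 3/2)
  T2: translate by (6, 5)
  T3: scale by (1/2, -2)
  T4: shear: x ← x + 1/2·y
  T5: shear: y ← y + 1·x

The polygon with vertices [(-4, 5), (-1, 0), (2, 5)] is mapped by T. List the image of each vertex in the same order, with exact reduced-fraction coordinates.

image vertices: (-7/2, -57/2), (-1/2, -21/2), (-25/2, -75/2)

T1 scale by (-3, 3/2): (-4, 5) → (12, 15/2); (-1, 0) → (3, 0); (2, 5) → (-6, 15/2)
T2 translate by (6, 5): (12, 15/2) → (18, 25/2); (3, 0) → (9, 5); (-6, 15/2) → (0, 25/2)
T3 scale by (1/2, -2): (18, 25/2) → (9, -25); (9, 5) → (9/2, -10); (0, 25/2) → (0, -25)
T4 shear: x ← x + 1/2·y: (9, -25) → (-7/2, -25); (9/2, -10) → (-1/2, -10); (0, -25) → (-25/2, -25)
T5 shear: y ← y + 1·x: (-7/2, -25) → (-7/2, -57/2); (-1/2, -10) → (-1/2, -21/2); (-25/2, -25) → (-25/2, -75/2)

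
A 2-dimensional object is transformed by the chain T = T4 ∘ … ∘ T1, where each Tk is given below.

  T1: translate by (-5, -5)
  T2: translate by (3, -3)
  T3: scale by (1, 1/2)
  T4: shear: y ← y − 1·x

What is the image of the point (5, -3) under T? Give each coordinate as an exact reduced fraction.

T(p) = (3, -17/2)

T1 translate by (-5, -5): (5, -3) → (0, -8)
T2 translate by (3, -3): (0, -8) → (3, -11)
T3 scale by (1, 1/2): (3, -11) → (3, -11/2)
T4 shear: y ← y − 1·x: (3, -11/2) → (3, -17/2)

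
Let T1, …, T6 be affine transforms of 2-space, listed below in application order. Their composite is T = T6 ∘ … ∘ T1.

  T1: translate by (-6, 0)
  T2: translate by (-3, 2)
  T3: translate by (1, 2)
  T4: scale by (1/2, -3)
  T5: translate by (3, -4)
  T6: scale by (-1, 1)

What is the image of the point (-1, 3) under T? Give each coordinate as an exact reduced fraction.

T1 translate by (-6, 0): (-1, 3) → (-7, 3)
T2 translate by (-3, 2): (-7, 3) → (-10, 5)
T3 translate by (1, 2): (-10, 5) → (-9, 7)
T4 scale by (1/2, -3): (-9, 7) → (-9/2, -21)
T5 translate by (3, -4): (-9/2, -21) → (-3/2, -25)
T6 scale by (-1, 1): (-3/2, -25) → (3/2, -25)

T(p) = (3/2, -25)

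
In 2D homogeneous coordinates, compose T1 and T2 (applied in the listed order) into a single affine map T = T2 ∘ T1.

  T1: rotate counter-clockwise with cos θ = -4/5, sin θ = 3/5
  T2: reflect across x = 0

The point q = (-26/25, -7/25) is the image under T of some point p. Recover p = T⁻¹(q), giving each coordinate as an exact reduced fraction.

p = (-1, -2/5)

T1 = [-4/5 -3/5 0; 3/5 -4/5 0; 0 0 1]
T2·T1 = [4/5 3/5 0; 3/5 -4/5 0; 0 0 1]
det M = -1; M⁻¹ = [4/5 3/5 0; 3/5 -4/5 0; 0 0 1]
M⁻¹ · (-26/25, -7/25)ᵀ = (-1, -2/5)ᵀ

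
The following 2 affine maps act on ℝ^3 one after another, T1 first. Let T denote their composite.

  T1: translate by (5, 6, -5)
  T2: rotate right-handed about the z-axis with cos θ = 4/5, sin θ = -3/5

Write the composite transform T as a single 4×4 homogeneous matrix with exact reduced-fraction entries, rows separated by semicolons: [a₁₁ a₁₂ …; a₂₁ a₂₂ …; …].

T = [4/5 3/5 0 38/5; -3/5 4/5 0 9/5; 0 0 1 -5; 0 0 0 1]

T1 = [1 0 0 5; 0 1 0 6; 0 0 1 -5; 0 0 0 1]
T2·T1 = [4/5 3/5 0 38/5; -3/5 4/5 0 9/5; 0 0 1 -5; 0 0 0 1]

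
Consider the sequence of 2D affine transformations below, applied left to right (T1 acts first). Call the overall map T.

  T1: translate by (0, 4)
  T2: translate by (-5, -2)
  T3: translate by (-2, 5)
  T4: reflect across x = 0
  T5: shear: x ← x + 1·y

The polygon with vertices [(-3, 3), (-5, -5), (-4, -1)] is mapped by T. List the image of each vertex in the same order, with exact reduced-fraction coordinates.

image vertices: (20, 10), (14, 2), (17, 6)

T1 translate by (0, 4): (-3, 3) → (-3, 7); (-5, -5) → (-5, -1); (-4, -1) → (-4, 3)
T2 translate by (-5, -2): (-3, 7) → (-8, 5); (-5, -1) → (-10, -3); (-4, 3) → (-9, 1)
T3 translate by (-2, 5): (-8, 5) → (-10, 10); (-10, -3) → (-12, 2); (-9, 1) → (-11, 6)
T4 reflect across x = 0: (-10, 10) → (10, 10); (-12, 2) → (12, 2); (-11, 6) → (11, 6)
T5 shear: x ← x + 1·y: (10, 10) → (20, 10); (12, 2) → (14, 2); (11, 6) → (17, 6)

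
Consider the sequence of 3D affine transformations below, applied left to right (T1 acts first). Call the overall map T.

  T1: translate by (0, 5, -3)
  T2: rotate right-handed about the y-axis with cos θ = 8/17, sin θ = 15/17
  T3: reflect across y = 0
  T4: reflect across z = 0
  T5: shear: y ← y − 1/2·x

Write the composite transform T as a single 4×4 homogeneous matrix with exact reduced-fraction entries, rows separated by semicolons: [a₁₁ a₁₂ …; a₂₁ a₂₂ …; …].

T1 = [1 0 0 0; 0 1 0 5; 0 0 1 -3; 0 0 0 1]
T2·T1 = [8/17 0 15/17 -45/17; 0 1 0 5; -15/17 0 8/17 -24/17; 0 0 0 1]
T3·…·T1 = [8/17 0 15/17 -45/17; 0 -1 0 -5; -15/17 0 8/17 -24/17; 0 0 0 1]
T4·…·T1 = [8/17 0 15/17 -45/17; 0 -1 0 -5; 15/17 0 -8/17 24/17; 0 0 0 1]
T5·…·T1 = [8/17 0 15/17 -45/17; -4/17 -1 -15/34 -125/34; 15/17 0 -8/17 24/17; 0 0 0 1]

T = [8/17 0 15/17 -45/17; -4/17 -1 -15/34 -125/34; 15/17 0 -8/17 24/17; 0 0 0 1]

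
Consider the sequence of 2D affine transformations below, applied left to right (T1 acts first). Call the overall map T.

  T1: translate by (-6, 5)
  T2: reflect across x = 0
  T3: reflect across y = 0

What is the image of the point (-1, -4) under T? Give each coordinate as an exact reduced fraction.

T(p) = (7, -1)

T1 translate by (-6, 5): (-1, -4) → (-7, 1)
T2 reflect across x = 0: (-7, 1) → (7, 1)
T3 reflect across y = 0: (7, 1) → (7, -1)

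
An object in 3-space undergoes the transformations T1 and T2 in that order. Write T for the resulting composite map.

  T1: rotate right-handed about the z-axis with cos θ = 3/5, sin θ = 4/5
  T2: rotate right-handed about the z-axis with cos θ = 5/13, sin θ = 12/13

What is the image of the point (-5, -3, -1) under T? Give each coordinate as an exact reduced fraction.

T1 rotate right-handed about the z-axis with cos θ = 3/5, sin θ = 4/5: (-5, -3, -1) → (-3/5, -29/5, -1)
T2 rotate right-handed about the z-axis with cos θ = 5/13, sin θ = 12/13: (-3/5, -29/5, -1) → (333/65, -181/65, -1)

T(p) = (333/65, -181/65, -1)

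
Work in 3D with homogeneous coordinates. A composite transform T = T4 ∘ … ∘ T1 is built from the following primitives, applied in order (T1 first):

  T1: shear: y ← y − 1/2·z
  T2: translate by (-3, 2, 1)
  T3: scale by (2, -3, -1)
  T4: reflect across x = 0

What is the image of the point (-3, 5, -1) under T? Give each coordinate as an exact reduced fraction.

T1 shear: y ← y − 1/2·z: (-3, 5, -1) → (-3, 11/2, -1)
T2 translate by (-3, 2, 1): (-3, 11/2, -1) → (-6, 15/2, 0)
T3 scale by (2, -3, -1): (-6, 15/2, 0) → (-12, -45/2, 0)
T4 reflect across x = 0: (-12, -45/2, 0) → (12, -45/2, 0)

T(p) = (12, -45/2, 0)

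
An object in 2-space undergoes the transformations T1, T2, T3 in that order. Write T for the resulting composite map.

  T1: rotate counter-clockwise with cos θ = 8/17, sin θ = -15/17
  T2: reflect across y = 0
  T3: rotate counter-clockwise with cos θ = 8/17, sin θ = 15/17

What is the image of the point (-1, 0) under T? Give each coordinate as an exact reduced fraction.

T(p) = (161/289, -240/289)

T1 rotate counter-clockwise with cos θ = 8/17, sin θ = -15/17: (-1, 0) → (-8/17, 15/17)
T2 reflect across y = 0: (-8/17, 15/17) → (-8/17, -15/17)
T3 rotate counter-clockwise with cos θ = 8/17, sin θ = 15/17: (-8/17, -15/17) → (161/289, -240/289)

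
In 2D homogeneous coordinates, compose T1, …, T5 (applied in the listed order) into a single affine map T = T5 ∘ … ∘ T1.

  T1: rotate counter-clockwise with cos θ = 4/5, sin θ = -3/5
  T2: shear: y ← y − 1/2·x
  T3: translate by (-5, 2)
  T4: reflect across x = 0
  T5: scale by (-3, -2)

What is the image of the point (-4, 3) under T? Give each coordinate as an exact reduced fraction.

T1 rotate counter-clockwise with cos θ = 4/5, sin θ = -3/5: (-4, 3) → (-7/5, 24/5)
T2 shear: y ← y − 1/2·x: (-7/5, 24/5) → (-7/5, 11/2)
T3 translate by (-5, 2): (-7/5, 11/2) → (-32/5, 15/2)
T4 reflect across x = 0: (-32/5, 15/2) → (32/5, 15/2)
T5 scale by (-3, -2): (32/5, 15/2) → (-96/5, -15)

T(p) = (-96/5, -15)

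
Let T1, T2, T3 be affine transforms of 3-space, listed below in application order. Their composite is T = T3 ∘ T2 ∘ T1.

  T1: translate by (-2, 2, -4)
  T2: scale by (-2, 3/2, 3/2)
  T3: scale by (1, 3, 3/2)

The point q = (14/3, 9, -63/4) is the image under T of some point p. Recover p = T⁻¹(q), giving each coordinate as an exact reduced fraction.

T1 = [1 0 0 -2; 0 1 0 2; 0 0 1 -4; 0 0 0 1]
T2·T1 = [-2 0 0 4; 0 3/2 0 3; 0 0 3/2 -6; 0 0 0 1]
T3·…·T1 = [-2 0 0 4; 0 9/2 0 9; 0 0 9/4 -9; 0 0 0 1]
det M = -81/4; M⁻¹ = [-1/2 0 0 2; 0 2/9 0 -2; 0 0 4/9 4; 0 0 0 1]
M⁻¹ · (14/3, 9, -63/4)ᵀ = (-1/3, 0, -3)ᵀ

p = (-1/3, 0, -3)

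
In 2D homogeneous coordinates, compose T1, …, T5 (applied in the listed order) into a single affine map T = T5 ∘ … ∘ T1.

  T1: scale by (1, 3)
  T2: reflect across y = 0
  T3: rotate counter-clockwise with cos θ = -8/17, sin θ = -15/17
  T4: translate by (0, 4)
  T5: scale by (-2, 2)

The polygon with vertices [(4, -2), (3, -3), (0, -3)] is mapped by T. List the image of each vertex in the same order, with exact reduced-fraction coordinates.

image vertices: (-116/17, -80/17), (-222/17, -98/17), (-270/17, -8/17)

T1 scale by (1, 3): (4, -2) → (4, -6); (3, -3) → (3, -9); (0, -3) → (0, -9)
T2 reflect across y = 0: (4, -6) → (4, 6); (3, -9) → (3, 9); (0, -9) → (0, 9)
T3 rotate counter-clockwise with cos θ = -8/17, sin θ = -15/17: (4, 6) → (58/17, -108/17); (3, 9) → (111/17, -117/17); (0, 9) → (135/17, -72/17)
T4 translate by (0, 4): (58/17, -108/17) → (58/17, -40/17); (111/17, -117/17) → (111/17, -49/17); (135/17, -72/17) → (135/17, -4/17)
T5 scale by (-2, 2): (58/17, -40/17) → (-116/17, -80/17); (111/17, -49/17) → (-222/17, -98/17); (135/17, -4/17) → (-270/17, -8/17)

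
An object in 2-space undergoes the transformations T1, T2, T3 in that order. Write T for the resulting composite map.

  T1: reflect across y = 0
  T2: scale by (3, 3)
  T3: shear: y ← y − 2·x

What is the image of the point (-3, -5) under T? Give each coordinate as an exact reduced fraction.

T1 reflect across y = 0: (-3, -5) → (-3, 5)
T2 scale by (3, 3): (-3, 5) → (-9, 15)
T3 shear: y ← y − 2·x: (-9, 15) → (-9, 33)

T(p) = (-9, 33)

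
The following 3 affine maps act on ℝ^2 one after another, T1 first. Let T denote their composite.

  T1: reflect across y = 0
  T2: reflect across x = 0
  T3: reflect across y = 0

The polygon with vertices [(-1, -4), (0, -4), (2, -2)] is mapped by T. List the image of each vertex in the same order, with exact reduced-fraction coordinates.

T1 reflect across y = 0: (-1, -4) → (-1, 4); (0, -4) → (0, 4); (2, -2) → (2, 2)
T2 reflect across x = 0: (-1, 4) → (1, 4); (0, 4) → (0, 4); (2, 2) → (-2, 2)
T3 reflect across y = 0: (1, 4) → (1, -4); (0, 4) → (0, -4); (-2, 2) → (-2, -2)

image vertices: (1, -4), (0, -4), (-2, -2)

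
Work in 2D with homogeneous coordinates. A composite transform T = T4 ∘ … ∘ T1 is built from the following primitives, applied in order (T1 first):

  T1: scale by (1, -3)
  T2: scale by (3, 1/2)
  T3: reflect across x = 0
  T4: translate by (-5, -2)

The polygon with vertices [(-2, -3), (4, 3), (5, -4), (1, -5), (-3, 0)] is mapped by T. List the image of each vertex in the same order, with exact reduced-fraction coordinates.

T1 scale by (1, -3): (-2, -3) → (-2, 9); (4, 3) → (4, -9); (5, -4) → (5, 12); (1, -5) → (1, 15); (-3, 0) → (-3, 0)
T2 scale by (3, 1/2): (-2, 9) → (-6, 9/2); (4, -9) → (12, -9/2); (5, 12) → (15, 6); (1, 15) → (3, 15/2); (-3, 0) → (-9, 0)
T3 reflect across x = 0: (-6, 9/2) → (6, 9/2); (12, -9/2) → (-12, -9/2); (15, 6) → (-15, 6); (3, 15/2) → (-3, 15/2); (-9, 0) → (9, 0)
T4 translate by (-5, -2): (6, 9/2) → (1, 5/2); (-12, -9/2) → (-17, -13/2); (-15, 6) → (-20, 4); (-3, 15/2) → (-8, 11/2); (9, 0) → (4, -2)

image vertices: (1, 5/2), (-17, -13/2), (-20, 4), (-8, 11/2), (4, -2)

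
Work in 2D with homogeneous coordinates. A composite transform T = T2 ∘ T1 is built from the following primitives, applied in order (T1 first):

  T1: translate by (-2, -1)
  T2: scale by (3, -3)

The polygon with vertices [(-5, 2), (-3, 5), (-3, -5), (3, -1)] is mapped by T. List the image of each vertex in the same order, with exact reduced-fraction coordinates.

image vertices: (-21, -3), (-15, -12), (-15, 18), (3, 6)

T1 translate by (-2, -1): (-5, 2) → (-7, 1); (-3, 5) → (-5, 4); (-3, -5) → (-5, -6); (3, -1) → (1, -2)
T2 scale by (3, -3): (-7, 1) → (-21, -3); (-5, 4) → (-15, -12); (-5, -6) → (-15, 18); (1, -2) → (3, 6)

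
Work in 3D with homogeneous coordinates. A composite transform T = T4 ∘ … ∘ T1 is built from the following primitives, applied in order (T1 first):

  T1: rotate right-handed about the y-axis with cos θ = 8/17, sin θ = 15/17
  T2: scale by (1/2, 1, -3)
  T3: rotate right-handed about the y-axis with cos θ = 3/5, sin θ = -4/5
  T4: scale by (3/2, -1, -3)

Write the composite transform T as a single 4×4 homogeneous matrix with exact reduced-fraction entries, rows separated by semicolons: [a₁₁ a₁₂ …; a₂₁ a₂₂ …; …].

T = [-252/85 0 711/340 0; 0 -1 0 0; -453/85 0 126/85 0; 0 0 0 1]

T1 = [8/17 0 15/17 0; 0 1 0 0; -15/17 0 8/17 0; 0 0 0 1]
T2·T1 = [4/17 0 15/34 0; 0 1 0 0; 45/17 0 -24/17 0; 0 0 0 1]
T3·…·T1 = [-168/85 0 237/170 0; 0 1 0 0; 151/85 0 -42/85 0; 0 0 0 1]
T4·…·T1 = [-252/85 0 711/340 0; 0 -1 0 0; -453/85 0 126/85 0; 0 0 0 1]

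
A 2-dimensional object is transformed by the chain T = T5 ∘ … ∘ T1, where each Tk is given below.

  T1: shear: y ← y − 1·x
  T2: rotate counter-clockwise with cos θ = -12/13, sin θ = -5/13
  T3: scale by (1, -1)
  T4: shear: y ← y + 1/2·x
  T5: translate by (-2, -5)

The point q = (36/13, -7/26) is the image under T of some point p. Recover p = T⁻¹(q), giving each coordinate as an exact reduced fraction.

T1 = [1 0 0; -1 1 0; 0 0 1]
T2·T1 = [-17/13 5/13 0; 7/13 -12/13 0; 0 0 1]
T3·…·T1 = [-17/13 5/13 0; -7/13 12/13 0; 0 0 1]
T4·…·T1 = [-17/13 5/13 0; -31/26 29/26 0; 0 0 1]
T5·…·T1 = [-17/13 5/13 -2; -31/26 29/26 -5; 0 0 1]
det M = -1; M⁻¹ = [-29/26 5/13 -4/13; -31/26 17/13 54/13; 0 0 1]
M⁻¹ · (36/13, -7/26)ᵀ = (-7/2, 1/2)ᵀ

p = (-7/2, 1/2)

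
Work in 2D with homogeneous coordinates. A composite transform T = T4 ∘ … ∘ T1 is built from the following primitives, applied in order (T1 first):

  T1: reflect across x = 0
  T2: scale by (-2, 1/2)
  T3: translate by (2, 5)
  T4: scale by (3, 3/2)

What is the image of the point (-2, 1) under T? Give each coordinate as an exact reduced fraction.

T(p) = (-6, 33/4)

T1 reflect across x = 0: (-2, 1) → (2, 1)
T2 scale by (-2, 1/2): (2, 1) → (-4, 1/2)
T3 translate by (2, 5): (-4, 1/2) → (-2, 11/2)
T4 scale by (3, 3/2): (-2, 11/2) → (-6, 33/4)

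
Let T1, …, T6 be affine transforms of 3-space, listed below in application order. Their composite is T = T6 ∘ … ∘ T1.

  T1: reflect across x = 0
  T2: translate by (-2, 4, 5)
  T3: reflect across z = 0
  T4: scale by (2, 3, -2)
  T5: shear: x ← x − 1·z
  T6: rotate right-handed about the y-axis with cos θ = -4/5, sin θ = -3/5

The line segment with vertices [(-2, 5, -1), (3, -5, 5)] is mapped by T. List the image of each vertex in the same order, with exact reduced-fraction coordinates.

image vertices: (8/5, 27, -56/5), (12, -3, -34)

T1 reflect across x = 0: (-2, 5, -1) → (2, 5, -1); (3, -5, 5) → (-3, -5, 5)
T2 translate by (-2, 4, 5): (2, 5, -1) → (0, 9, 4); (-3, -5, 5) → (-5, -1, 10)
T3 reflect across z = 0: (0, 9, 4) → (0, 9, -4); (-5, -1, 10) → (-5, -1, -10)
T4 scale by (2, 3, -2): (0, 9, -4) → (0, 27, 8); (-5, -1, -10) → (-10, -3, 20)
T5 shear: x ← x − 1·z: (0, 27, 8) → (-8, 27, 8); (-10, -3, 20) → (-30, -3, 20)
T6 rotate right-handed about the y-axis with cos θ = -4/5, sin θ = -3/5: (-8, 27, 8) → (8/5, 27, -56/5); (-30, -3, 20) → (12, -3, -34)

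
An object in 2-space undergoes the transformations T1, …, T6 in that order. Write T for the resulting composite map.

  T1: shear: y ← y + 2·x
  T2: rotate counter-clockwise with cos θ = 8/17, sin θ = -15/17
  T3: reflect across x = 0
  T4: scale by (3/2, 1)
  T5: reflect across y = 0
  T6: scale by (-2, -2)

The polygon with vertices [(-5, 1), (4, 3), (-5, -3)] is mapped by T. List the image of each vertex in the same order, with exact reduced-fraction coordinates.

T1 shear: y ← y + 2·x: (-5, 1) → (-5, -9); (4, 3) → (4, 11); (-5, -3) → (-5, -13)
T2 rotate counter-clockwise with cos θ = 8/17, sin θ = -15/17: (-5, -9) → (-175/17, 3/17); (4, 11) → (197/17, 28/17); (-5, -13) → (-235/17, -29/17)
T3 reflect across x = 0: (-175/17, 3/17) → (175/17, 3/17); (197/17, 28/17) → (-197/17, 28/17); (-235/17, -29/17) → (235/17, -29/17)
T4 scale by (3/2, 1): (175/17, 3/17) → (525/34, 3/17); (-197/17, 28/17) → (-591/34, 28/17); (235/17, -29/17) → (705/34, -29/17)
T5 reflect across y = 0: (525/34, 3/17) → (525/34, -3/17); (-591/34, 28/17) → (-591/34, -28/17); (705/34, -29/17) → (705/34, 29/17)
T6 scale by (-2, -2): (525/34, -3/17) → (-525/17, 6/17); (-591/34, -28/17) → (591/17, 56/17); (705/34, 29/17) → (-705/17, -58/17)

image vertices: (-525/17, 6/17), (591/17, 56/17), (-705/17, -58/17)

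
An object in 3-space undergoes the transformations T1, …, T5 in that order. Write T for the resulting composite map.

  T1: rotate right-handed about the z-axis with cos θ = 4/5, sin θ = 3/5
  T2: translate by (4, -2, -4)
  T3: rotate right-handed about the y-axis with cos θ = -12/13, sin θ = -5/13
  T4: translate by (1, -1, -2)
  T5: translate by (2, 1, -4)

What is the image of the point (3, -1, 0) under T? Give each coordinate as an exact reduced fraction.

T1 rotate right-handed about the z-axis with cos θ = 4/5, sin θ = 3/5: (3, -1, 0) → (3, 1, 0)
T2 translate by (4, -2, -4): (3, 1, 0) → (7, -1, -4)
T3 rotate right-handed about the y-axis with cos θ = -12/13, sin θ = -5/13: (7, -1, -4) → (-64/13, -1, 83/13)
T4 translate by (1, -1, -2): (-64/13, -1, 83/13) → (-51/13, -2, 57/13)
T5 translate by (2, 1, -4): (-51/13, -2, 57/13) → (-25/13, -1, 5/13)

T(p) = (-25/13, -1, 5/13)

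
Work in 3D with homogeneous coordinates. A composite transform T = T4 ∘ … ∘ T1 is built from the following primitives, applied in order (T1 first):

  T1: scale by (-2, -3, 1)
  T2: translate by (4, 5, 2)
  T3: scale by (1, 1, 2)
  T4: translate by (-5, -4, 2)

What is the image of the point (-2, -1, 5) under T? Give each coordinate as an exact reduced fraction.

T1 scale by (-2, -3, 1): (-2, -1, 5) → (4, 3, 5)
T2 translate by (4, 5, 2): (4, 3, 5) → (8, 8, 7)
T3 scale by (1, 1, 2): (8, 8, 7) → (8, 8, 14)
T4 translate by (-5, -4, 2): (8, 8, 14) → (3, 4, 16)

T(p) = (3, 4, 16)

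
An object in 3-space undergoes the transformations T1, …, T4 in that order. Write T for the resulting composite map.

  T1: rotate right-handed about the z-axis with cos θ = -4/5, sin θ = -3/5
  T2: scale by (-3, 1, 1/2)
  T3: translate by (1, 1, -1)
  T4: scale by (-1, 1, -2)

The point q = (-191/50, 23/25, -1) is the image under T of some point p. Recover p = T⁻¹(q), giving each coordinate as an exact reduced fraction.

T1 = [-4/5 3/5 0 0; -3/5 -4/5 0 0; 0 0 1 0; 0 0 0 1]
T2·T1 = [12/5 -9/5 0 0; -3/5 -4/5 0 0; 0 0 1/2 0; 0 0 0 1]
T3·…·T1 = [12/5 -9/5 0 1; -3/5 -4/5 0 1; 0 0 1/2 -1; 0 0 0 1]
T4·…·T1 = [-12/5 9/5 0 -1; -3/5 -4/5 0 1; 0 0 -1 2; 0 0 0 1]
det M = -3; M⁻¹ = [-4/15 -3/5 0 1/3; 1/5 -4/5 0 1; 0 0 -1 2; 0 0 0 1]
M⁻¹ · (-191/50, 23/25, -1)ᵀ = (4/5, -1/2, 3)ᵀ

p = (4/5, -1/2, 3)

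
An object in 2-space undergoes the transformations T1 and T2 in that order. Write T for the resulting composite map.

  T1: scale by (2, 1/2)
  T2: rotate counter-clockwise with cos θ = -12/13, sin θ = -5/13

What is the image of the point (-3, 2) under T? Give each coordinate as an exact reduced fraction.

T1 scale by (2, 1/2): (-3, 2) → (-6, 1)
T2 rotate counter-clockwise with cos θ = -12/13, sin θ = -5/13: (-6, 1) → (77/13, 18/13)

T(p) = (77/13, 18/13)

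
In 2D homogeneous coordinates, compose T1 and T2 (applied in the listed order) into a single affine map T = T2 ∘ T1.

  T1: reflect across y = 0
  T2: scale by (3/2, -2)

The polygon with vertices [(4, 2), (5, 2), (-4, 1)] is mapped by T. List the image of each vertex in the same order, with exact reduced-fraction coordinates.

T1 reflect across y = 0: (4, 2) → (4, -2); (5, 2) → (5, -2); (-4, 1) → (-4, -1)
T2 scale by (3/2, -2): (4, -2) → (6, 4); (5, -2) → (15/2, 4); (-4, -1) → (-6, 2)

image vertices: (6, 4), (15/2, 4), (-6, 2)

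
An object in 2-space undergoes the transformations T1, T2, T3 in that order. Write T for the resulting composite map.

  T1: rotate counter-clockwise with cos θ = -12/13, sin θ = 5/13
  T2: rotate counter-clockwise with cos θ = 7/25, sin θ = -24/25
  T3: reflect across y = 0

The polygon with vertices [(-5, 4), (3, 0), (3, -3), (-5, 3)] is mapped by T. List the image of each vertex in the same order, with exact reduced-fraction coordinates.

T1 rotate counter-clockwise with cos θ = -12/13, sin θ = 5/13: (-5, 4) → (40/13, -73/13); (3, 0) → (-36/13, 15/13); (3, -3) → (-21/13, 51/13); (-5, 3) → (45/13, -61/13)
T2 rotate counter-clockwise with cos θ = 7/25, sin θ = -24/25: (40/13, -73/13) → (-1472/325, -1471/325); (-36/13, 15/13) → (108/325, 969/325); (-21/13, 51/13) → (1077/325, 861/325); (45/13, -61/13) → (-1149/325, -1507/325)
T3 reflect across y = 0: (-1472/325, -1471/325) → (-1472/325, 1471/325); (108/325, 969/325) → (108/325, -969/325); (1077/325, 861/325) → (1077/325, -861/325); (-1149/325, -1507/325) → (-1149/325, 1507/325)

image vertices: (-1472/325, 1471/325), (108/325, -969/325), (1077/325, -861/325), (-1149/325, 1507/325)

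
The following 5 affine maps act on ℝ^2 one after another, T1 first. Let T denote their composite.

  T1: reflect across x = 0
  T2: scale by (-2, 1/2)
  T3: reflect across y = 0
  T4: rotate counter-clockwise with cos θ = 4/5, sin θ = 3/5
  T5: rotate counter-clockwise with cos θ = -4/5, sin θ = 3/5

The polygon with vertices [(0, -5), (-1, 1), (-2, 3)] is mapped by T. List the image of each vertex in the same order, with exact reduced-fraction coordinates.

image vertices: (0, -5/2), (2, 1/2), (4, 3/2)

T1 reflect across x = 0: (0, -5) → (0, -5); (-1, 1) → (1, 1); (-2, 3) → (2, 3)
T2 scale by (-2, 1/2): (0, -5) → (0, -5/2); (1, 1) → (-2, 1/2); (2, 3) → (-4, 3/2)
T3 reflect across y = 0: (0, -5/2) → (0, 5/2); (-2, 1/2) → (-2, -1/2); (-4, 3/2) → (-4, -3/2)
T4 rotate counter-clockwise with cos θ = 4/5, sin θ = 3/5: (0, 5/2) → (-3/2, 2); (-2, -1/2) → (-13/10, -8/5); (-4, -3/2) → (-23/10, -18/5)
T5 rotate counter-clockwise with cos θ = -4/5, sin θ = 3/5: (-3/2, 2) → (0, -5/2); (-13/10, -8/5) → (2, 1/2); (-23/10, -18/5) → (4, 3/2)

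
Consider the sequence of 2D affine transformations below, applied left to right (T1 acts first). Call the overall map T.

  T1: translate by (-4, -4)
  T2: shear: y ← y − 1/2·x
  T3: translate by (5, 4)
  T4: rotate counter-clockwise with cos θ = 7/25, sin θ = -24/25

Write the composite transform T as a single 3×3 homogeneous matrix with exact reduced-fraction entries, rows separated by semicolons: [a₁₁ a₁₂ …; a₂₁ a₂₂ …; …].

T = [-1/5 24/25 11/5; -11/10 7/25 -2/5; 0 0 1]

T1 = [1 0 -4; 0 1 -4; 0 0 1]
T2·T1 = [1 0 -4; -1/2 1 -2; 0 0 1]
T3·…·T1 = [1 0 1; -1/2 1 2; 0 0 1]
T4·…·T1 = [-1/5 24/25 11/5; -11/10 7/25 -2/5; 0 0 1]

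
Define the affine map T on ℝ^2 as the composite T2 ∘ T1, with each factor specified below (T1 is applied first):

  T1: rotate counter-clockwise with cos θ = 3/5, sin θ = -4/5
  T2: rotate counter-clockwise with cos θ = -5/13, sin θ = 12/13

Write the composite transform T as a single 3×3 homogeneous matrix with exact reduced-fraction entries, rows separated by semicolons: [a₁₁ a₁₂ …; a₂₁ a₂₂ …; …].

T = [33/65 -56/65 0; 56/65 33/65 0; 0 0 1]

T1 = [3/5 4/5 0; -4/5 3/5 0; 0 0 1]
T2·T1 = [33/65 -56/65 0; 56/65 33/65 0; 0 0 1]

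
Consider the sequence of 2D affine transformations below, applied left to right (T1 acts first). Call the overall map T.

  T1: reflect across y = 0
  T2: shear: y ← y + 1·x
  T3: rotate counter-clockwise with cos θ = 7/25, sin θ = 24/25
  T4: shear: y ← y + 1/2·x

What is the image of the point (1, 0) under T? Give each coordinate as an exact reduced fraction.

T1 reflect across y = 0: (1, 0) → (1, 0)
T2 shear: y ← y + 1·x: (1, 0) → (1, 1)
T3 rotate counter-clockwise with cos θ = 7/25, sin θ = 24/25: (1, 1) → (-17/25, 31/25)
T4 shear: y ← y + 1/2·x: (-17/25, 31/25) → (-17/25, 9/10)

T(p) = (-17/25, 9/10)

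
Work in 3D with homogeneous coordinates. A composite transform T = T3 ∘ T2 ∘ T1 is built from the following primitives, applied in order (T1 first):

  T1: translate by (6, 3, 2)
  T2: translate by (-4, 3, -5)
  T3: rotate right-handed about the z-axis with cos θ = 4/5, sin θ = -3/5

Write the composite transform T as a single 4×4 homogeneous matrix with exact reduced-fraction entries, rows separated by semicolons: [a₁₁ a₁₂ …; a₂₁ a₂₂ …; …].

T1 = [1 0 0 6; 0 1 0 3; 0 0 1 2; 0 0 0 1]
T2·T1 = [1 0 0 2; 0 1 0 6; 0 0 1 -3; 0 0 0 1]
T3·…·T1 = [4/5 3/5 0 26/5; -3/5 4/5 0 18/5; 0 0 1 -3; 0 0 0 1]

T = [4/5 3/5 0 26/5; -3/5 4/5 0 18/5; 0 0 1 -3; 0 0 0 1]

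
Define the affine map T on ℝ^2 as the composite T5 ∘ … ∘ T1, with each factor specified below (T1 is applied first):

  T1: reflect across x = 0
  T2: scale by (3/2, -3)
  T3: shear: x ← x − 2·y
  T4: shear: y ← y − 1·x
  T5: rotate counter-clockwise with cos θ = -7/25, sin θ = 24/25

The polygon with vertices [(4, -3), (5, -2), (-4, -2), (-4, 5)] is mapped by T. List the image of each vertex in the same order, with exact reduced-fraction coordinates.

T1 reflect across x = 0: (4, -3) → (-4, -3); (5, -2) → (-5, -2); (-4, -2) → (4, -2); (-4, 5) → (4, 5)
T2 scale by (3/2, -3): (-4, -3) → (-6, 9); (-5, -2) → (-15/2, 6); (4, -2) → (6, 6); (4, 5) → (6, -15)
T3 shear: x ← x − 2·y: (-6, 9) → (-24, 9); (-15/2, 6) → (-39/2, 6); (6, 6) → (-6, 6); (6, -15) → (36, -15)
T4 shear: y ← y − 1·x: (-24, 9) → (-24, 33); (-39/2, 6) → (-39/2, 51/2); (-6, 6) → (-6, 12); (36, -15) → (36, -51)
T5 rotate counter-clockwise with cos θ = -7/25, sin θ = 24/25: (-24, 33) → (-624/25, -807/25); (-39/2, 51/2) → (-951/50, -1293/50); (-6, 12) → (-246/25, -228/25); (36, -51) → (972/25, 1221/25)

image vertices: (-624/25, -807/25), (-951/50, -1293/50), (-246/25, -228/25), (972/25, 1221/25)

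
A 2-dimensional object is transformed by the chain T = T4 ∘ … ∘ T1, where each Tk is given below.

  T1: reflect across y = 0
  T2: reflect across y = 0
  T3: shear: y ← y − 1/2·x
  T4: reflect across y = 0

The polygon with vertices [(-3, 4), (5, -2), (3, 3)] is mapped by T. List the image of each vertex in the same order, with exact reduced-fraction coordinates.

T1 reflect across y = 0: (-3, 4) → (-3, -4); (5, -2) → (5, 2); (3, 3) → (3, -3)
T2 reflect across y = 0: (-3, -4) → (-3, 4); (5, 2) → (5, -2); (3, -3) → (3, 3)
T3 shear: y ← y − 1/2·x: (-3, 4) → (-3, 11/2); (5, -2) → (5, -9/2); (3, 3) → (3, 3/2)
T4 reflect across y = 0: (-3, 11/2) → (-3, -11/2); (5, -9/2) → (5, 9/2); (3, 3/2) → (3, -3/2)

image vertices: (-3, -11/2), (5, 9/2), (3, -3/2)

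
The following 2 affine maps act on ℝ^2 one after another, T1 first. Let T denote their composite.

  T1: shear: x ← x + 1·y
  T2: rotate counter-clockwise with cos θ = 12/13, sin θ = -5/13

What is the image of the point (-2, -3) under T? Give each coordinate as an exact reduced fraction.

T(p) = (-75/13, -11/13)

T1 shear: x ← x + 1·y: (-2, -3) → (-5, -3)
T2 rotate counter-clockwise with cos θ = 12/13, sin θ = -5/13: (-5, -3) → (-75/13, -11/13)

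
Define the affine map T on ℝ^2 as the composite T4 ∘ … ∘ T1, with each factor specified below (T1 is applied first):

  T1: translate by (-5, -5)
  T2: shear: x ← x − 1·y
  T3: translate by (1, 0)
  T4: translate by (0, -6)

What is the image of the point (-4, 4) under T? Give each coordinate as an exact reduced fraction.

T1 translate by (-5, -5): (-4, 4) → (-9, -1)
T2 shear: x ← x − 1·y: (-9, -1) → (-8, -1)
T3 translate by (1, 0): (-8, -1) → (-7, -1)
T4 translate by (0, -6): (-7, -1) → (-7, -7)

T(p) = (-7, -7)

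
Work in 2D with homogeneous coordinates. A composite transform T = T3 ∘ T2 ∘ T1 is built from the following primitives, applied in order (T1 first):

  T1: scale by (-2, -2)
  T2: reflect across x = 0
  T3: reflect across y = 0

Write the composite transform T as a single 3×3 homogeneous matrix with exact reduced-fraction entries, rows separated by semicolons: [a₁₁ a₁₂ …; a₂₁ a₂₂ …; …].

T = [2 0 0; 0 2 0; 0 0 1]

T1 = [-2 0 0; 0 -2 0; 0 0 1]
T2·T1 = [2 0 0; 0 -2 0; 0 0 1]
T3·…·T1 = [2 0 0; 0 2 0; 0 0 1]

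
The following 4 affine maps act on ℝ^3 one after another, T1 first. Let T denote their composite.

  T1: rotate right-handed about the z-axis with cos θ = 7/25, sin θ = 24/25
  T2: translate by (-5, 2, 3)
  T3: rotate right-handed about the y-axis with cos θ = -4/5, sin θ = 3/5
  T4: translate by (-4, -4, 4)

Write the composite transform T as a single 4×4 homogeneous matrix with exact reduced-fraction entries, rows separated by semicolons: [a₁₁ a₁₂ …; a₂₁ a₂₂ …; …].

T1 = [7/25 -24/25 0 0; 24/25 7/25 0 0; 0 0 1 0; 0 0 0 1]
T2·T1 = [7/25 -24/25 0 -5; 24/25 7/25 0 2; 0 0 1 3; 0 0 0 1]
T3·…·T1 = [-28/125 96/125 3/5 29/5; 24/25 7/25 0 2; -21/125 72/125 -4/5 3/5; 0 0 0 1]
T4·…·T1 = [-28/125 96/125 3/5 9/5; 24/25 7/25 0 -2; -21/125 72/125 -4/5 23/5; 0 0 0 1]

T = [-28/125 96/125 3/5 9/5; 24/25 7/25 0 -2; -21/125 72/125 -4/5 23/5; 0 0 0 1]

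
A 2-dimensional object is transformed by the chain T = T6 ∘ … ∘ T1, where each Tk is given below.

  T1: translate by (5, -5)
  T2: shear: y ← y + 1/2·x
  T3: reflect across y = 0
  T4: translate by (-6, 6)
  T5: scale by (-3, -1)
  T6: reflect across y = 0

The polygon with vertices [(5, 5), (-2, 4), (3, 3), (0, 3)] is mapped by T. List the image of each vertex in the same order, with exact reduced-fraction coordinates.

T1 translate by (5, -5): (5, 5) → (10, 0); (-2, 4) → (3, -1); (3, 3) → (8, -2); (0, 3) → (5, -2)
T2 shear: y ← y + 1/2·x: (10, 0) → (10, 5); (3, -1) → (3, 1/2); (8, -2) → (8, 2); (5, -2) → (5, 1/2)
T3 reflect across y = 0: (10, 5) → (10, -5); (3, 1/2) → (3, -1/2); (8, 2) → (8, -2); (5, 1/2) → (5, -1/2)
T4 translate by (-6, 6): (10, -5) → (4, 1); (3, -1/2) → (-3, 11/2); (8, -2) → (2, 4); (5, -1/2) → (-1, 11/2)
T5 scale by (-3, -1): (4, 1) → (-12, -1); (-3, 11/2) → (9, -11/2); (2, 4) → (-6, -4); (-1, 11/2) → (3, -11/2)
T6 reflect across y = 0: (-12, -1) → (-12, 1); (9, -11/2) → (9, 11/2); (-6, -4) → (-6, 4); (3, -11/2) → (3, 11/2)

image vertices: (-12, 1), (9, 11/2), (-6, 4), (3, 11/2)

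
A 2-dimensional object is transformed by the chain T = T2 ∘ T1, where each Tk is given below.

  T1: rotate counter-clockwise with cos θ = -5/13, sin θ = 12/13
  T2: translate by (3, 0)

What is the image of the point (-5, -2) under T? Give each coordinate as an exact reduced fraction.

T(p) = (88/13, -50/13)

T1 rotate counter-clockwise with cos θ = -5/13, sin θ = 12/13: (-5, -2) → (49/13, -50/13)
T2 translate by (3, 0): (49/13, -50/13) → (88/13, -50/13)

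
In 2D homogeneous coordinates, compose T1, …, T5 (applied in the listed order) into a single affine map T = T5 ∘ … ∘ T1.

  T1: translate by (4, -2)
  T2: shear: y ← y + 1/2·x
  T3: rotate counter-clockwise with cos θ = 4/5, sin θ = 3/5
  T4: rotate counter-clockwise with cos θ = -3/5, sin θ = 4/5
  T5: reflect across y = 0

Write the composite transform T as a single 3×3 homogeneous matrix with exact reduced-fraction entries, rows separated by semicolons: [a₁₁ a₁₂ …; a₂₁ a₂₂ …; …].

T1 = [1 0 4; 0 1 -2; 0 0 1]
T2·T1 = [1 0 4; 1/2 1 0; 0 0 1]
T3·…·T1 = [1/2 -3/5 16/5; 1 4/5 12/5; 0 0 1]
T4·…·T1 = [-11/10 -7/25 -96/25; -1/5 -24/25 28/25; 0 0 1]
T5·…·T1 = [-11/10 -7/25 -96/25; 1/5 24/25 -28/25; 0 0 1]

T = [-11/10 -7/25 -96/25; 1/5 24/25 -28/25; 0 0 1]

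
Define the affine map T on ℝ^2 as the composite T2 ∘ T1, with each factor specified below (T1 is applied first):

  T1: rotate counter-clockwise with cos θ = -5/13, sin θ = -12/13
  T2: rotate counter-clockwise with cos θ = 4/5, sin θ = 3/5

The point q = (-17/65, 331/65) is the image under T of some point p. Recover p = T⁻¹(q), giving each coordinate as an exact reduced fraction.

T1 = [-5/13 12/13 0; -12/13 -5/13 0; 0 0 1]
T2·T1 = [16/65 63/65 0; -63/65 16/65 0; 0 0 1]
det M = 1; M⁻¹ = [16/65 -63/65 0; 63/65 16/65 0; 0 0 1]
M⁻¹ · (-17/65, 331/65)ᵀ = (-5, 1)ᵀ

p = (-5, 1)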